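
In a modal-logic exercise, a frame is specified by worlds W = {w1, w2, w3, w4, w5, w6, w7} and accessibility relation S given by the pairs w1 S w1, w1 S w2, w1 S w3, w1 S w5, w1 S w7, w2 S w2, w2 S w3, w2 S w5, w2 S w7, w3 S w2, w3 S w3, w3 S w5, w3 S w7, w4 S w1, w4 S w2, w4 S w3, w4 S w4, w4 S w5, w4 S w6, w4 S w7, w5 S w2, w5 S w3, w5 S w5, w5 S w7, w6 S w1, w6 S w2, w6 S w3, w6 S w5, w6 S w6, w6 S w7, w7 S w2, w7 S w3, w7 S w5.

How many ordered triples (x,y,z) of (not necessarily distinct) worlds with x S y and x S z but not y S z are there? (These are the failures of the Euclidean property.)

34

Enumerating: (w1,w2,w1), (w1,w3,w1), (w1,w5,w1), (w1,w7,w1), (w1,w7,w7), (w2,w7,w7), (w3,w7,w7), (w4,w1,w4), (w4,w1,w6), (w4,w2,w1), (w4,w2,w4), (w4,w2,w6), … and 22 more.
Total: 34.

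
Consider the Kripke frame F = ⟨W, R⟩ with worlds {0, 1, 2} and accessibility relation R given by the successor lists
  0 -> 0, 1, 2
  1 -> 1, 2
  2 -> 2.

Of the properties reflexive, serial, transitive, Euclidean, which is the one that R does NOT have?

Reflexive: yes — every world is R-related to itself.
Serial: yes — every world has a successor (e.g. 0 R 0).
Transitive: yes — every two-step R-path is closed by a direct edge.
Euclidean: no — 0 R 2 and 0 R 1, but not 2 R 1.
Only Euclidean fails.

Euclidean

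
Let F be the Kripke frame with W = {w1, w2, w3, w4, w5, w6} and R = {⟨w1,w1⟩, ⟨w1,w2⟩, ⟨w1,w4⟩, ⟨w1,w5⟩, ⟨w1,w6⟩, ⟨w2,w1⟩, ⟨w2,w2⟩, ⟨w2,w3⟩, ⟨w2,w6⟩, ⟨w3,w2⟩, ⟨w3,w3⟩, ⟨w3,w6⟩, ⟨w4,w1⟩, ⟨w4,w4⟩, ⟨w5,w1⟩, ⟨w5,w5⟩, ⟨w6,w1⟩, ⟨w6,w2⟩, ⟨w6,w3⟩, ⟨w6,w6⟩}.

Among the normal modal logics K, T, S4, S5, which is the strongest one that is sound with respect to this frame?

Reflexive (axiom T): yes — every world is R-related to itself.
Transitive (axiom 4): no — w1 R w2 and w2 R w3, but not w1 R w3.
Euclidean (axiom 5): no — w1 R w2 and w1 R w4, but not w2 R w4.
So F validates K, T; S4 would additionally require R to be transitive. The strongest is T.

T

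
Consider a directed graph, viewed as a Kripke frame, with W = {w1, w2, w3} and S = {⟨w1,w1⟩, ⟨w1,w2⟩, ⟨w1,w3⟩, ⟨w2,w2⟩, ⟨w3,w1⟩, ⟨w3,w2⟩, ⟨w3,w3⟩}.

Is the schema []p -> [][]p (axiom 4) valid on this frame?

Axiom 4 corresponds to the accessibility relation being transitive.
Transitive: yes — every two-step S-path is closed by a direct edge.

Yes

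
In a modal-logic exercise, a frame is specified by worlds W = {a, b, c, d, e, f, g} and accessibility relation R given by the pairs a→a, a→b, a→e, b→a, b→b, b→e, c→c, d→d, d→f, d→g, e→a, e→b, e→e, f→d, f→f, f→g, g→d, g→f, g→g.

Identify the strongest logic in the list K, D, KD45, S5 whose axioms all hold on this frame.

S5

Serial (axiom D): yes — every world has a successor (e.g. a R a).
Euclidean (axiom 5): yes — any two successors of a common world are R-related.
Transitive (axiom 4): yes — every two-step R-path is closed by a direct edge.
Reflexive (axiom T): yes — every world is R-related to itself.
So F validates K, D, KD45, S5. The strongest is S5.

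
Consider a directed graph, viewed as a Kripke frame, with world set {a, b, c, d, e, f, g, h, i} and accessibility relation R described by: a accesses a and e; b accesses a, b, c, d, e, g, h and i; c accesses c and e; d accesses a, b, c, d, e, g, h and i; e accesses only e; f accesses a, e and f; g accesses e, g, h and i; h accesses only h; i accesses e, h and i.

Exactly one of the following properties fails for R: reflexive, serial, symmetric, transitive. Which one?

Reflexive: yes — every world is R-related to itself.
Serial: yes — every world has a successor (e.g. a R a).
Symmetric: no — a R e but not e R a.
Transitive: yes — every two-step R-path is closed by a direct edge.
Only symmetric fails.

symmetric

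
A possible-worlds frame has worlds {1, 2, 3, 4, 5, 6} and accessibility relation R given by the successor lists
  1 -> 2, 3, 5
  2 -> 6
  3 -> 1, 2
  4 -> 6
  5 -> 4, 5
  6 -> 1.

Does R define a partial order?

No

Reflexive: no — 1 is not related to itself.
Transitive: no — 1 R 2 and 2 R 6, but not 1 R 6.
Antisymmetric: no — 1 R 3 and 3 R 1 with 1 ≠ 3.
So R is not a partial order.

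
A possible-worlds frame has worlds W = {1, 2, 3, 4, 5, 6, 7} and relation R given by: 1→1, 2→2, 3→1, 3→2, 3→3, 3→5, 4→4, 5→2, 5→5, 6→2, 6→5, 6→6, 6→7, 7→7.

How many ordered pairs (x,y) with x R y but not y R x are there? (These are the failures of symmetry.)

7

Enumerating: (3,1), (3,2), (3,5), (5,2), (6,2), (6,5), (6,7).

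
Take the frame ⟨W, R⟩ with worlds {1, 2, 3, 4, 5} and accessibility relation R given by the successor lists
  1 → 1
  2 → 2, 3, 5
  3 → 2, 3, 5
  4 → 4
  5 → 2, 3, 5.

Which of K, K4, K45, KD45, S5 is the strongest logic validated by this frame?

Transitive (axiom 4): yes — every two-step R-path is closed by a direct edge.
Euclidean (axiom 5): yes — any two successors of a common world are R-related.
Serial (axiom D): yes — every world has a successor (e.g. 1 R 1).
Reflexive (axiom T): yes — every world is R-related to itself.
So F validates K, K4, K45, KD45, S5. The strongest is S5.

S5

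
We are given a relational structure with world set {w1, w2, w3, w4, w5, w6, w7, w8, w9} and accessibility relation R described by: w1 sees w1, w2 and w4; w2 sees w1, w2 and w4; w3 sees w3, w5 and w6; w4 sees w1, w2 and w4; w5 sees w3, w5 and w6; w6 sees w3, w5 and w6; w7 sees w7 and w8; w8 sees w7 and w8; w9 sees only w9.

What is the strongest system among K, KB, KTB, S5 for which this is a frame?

S5

Symmetric (axiom B): yes — every pair in R has its reverse in R.
Reflexive (axiom T): yes — every world is R-related to itself.
Euclidean (axiom 5): yes — any two successors of a common world are R-related.
So F validates K, KB, KTB, S5. The strongest is S5.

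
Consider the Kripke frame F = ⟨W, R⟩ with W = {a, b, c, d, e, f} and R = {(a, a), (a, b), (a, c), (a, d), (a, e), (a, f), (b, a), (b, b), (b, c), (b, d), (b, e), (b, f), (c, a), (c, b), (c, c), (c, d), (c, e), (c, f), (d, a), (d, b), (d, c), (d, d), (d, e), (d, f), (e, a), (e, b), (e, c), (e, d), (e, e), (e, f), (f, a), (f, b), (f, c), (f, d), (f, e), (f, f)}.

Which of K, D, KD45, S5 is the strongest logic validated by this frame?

S5

Serial (axiom D): yes — every world has a successor (e.g. a R a).
Euclidean (axiom 5): yes — any two successors of a common world are R-related.
Transitive (axiom 4): yes — every two-step R-path is closed by a direct edge.
Reflexive (axiom T): yes — every world is R-related to itself.
So F validates K, D, KD45, S5. The strongest is S5.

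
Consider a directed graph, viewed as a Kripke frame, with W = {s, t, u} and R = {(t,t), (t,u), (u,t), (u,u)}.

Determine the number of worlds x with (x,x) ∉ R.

1

Enumerating: s.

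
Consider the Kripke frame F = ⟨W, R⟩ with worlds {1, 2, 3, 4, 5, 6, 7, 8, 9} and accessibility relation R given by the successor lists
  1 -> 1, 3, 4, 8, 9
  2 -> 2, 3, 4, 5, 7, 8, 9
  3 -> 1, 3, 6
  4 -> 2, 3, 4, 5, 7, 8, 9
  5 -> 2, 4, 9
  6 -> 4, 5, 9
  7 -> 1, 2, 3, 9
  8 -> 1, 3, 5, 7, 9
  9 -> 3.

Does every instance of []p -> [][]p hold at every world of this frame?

Axiom 4 corresponds to the accessibility relation being transitive.
Transitive: no — 1 R 3 and 3 R 6, but not 1 R 6.

No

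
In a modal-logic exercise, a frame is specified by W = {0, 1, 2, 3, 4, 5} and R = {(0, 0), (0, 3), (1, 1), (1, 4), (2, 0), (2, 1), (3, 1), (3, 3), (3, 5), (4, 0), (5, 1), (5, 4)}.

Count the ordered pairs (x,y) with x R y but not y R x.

Enumerating: (0,3), (1,4), (2,0), (2,1), (3,1), (3,5), (4,0), (5,1), (5,4).

9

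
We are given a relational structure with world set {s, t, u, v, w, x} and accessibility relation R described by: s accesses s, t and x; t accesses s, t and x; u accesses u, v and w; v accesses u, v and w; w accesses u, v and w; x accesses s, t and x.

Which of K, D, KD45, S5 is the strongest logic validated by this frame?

S5

Serial (axiom D): yes — every world has a successor (e.g. s R s).
Euclidean (axiom 5): yes — any two successors of a common world are R-related.
Transitive (axiom 4): yes — every two-step R-path is closed by a direct edge.
Reflexive (axiom T): yes — every world is R-related to itself.
So F validates K, D, KD45, S5. The strongest is S5.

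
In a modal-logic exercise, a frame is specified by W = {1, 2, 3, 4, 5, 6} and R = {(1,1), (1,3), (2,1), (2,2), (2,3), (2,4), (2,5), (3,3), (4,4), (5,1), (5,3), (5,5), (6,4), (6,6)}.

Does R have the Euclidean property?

Euclidean: no — 2 R 1 and 2 R 4, but not 1 R 4.

No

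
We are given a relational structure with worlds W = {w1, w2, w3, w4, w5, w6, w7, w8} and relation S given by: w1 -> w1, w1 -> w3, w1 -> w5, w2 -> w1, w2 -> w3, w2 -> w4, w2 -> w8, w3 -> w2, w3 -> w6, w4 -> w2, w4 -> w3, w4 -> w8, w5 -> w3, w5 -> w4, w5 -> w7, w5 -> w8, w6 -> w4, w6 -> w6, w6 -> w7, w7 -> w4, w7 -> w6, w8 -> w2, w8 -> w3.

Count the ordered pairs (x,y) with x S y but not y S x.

Enumerating: (w1,w3), (w1,w5), (w2,w1), (w3,w6), (w4,w3), (w4,w8), (w5,w3), (w5,w4), (w5,w7), (w5,w8), (w6,w4), (w7,w4), (w8,w3).

13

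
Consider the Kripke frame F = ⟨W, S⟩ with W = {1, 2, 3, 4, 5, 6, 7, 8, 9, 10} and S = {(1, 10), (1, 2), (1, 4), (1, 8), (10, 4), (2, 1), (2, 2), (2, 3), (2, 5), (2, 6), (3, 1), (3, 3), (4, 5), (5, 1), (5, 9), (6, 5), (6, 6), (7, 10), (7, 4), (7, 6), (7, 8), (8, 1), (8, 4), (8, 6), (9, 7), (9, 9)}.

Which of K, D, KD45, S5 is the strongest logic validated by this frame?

D

Serial (axiom D): yes — every world has a successor (e.g. 1 S 10).
Euclidean (axiom 5): no — 1 S 10 and 1 S 2, but not 10 S 2.
Transitive (axiom 4): no — 1 S 2 and 2 S 3, but not 1 S 3.
Reflexive (axiom T): no — 1 is not related to itself.
So F validates K, D; KD45 would additionally require S to be Euclidean and transitive. The strongest is D.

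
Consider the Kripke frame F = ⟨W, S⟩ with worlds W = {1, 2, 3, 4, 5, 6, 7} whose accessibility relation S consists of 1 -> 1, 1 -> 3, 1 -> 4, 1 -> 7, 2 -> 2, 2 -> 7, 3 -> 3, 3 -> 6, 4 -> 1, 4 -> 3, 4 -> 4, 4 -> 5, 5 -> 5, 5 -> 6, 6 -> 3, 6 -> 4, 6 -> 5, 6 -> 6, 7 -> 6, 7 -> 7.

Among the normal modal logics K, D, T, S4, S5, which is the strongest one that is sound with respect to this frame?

Serial (axiom D): yes — every world has a successor (e.g. 1 S 1).
Reflexive (axiom T): yes — every world is S-related to itself.
Transitive (axiom 4): no — 1 S 3 and 3 S 6, but not 1 S 6.
Euclidean (axiom 5): no — 1 S 3 and 1 S 4, but not 3 S 4.
So F validates K, D, T; S4 would additionally require S to be transitive. The strongest is T.

T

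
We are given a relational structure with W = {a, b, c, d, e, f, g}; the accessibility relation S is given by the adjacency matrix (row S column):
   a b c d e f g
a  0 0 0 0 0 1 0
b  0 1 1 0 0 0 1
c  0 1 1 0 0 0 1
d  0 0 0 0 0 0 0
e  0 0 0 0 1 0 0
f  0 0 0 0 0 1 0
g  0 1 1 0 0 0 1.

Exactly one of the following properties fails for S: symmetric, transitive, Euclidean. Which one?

symmetric

Symmetric: no — a S f but not f S a.
Transitive: yes — every two-step S-path is closed by a direct edge.
Euclidean: yes — any two successors of a common world are S-related.
Only symmetric fails.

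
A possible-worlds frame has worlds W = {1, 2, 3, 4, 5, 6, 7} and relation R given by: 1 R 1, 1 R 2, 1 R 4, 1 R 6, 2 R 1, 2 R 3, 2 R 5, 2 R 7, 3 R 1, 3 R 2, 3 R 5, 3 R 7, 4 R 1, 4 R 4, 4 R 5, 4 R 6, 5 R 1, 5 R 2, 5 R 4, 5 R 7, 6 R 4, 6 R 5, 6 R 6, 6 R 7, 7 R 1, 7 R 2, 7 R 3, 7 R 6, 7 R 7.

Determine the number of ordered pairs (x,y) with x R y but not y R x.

7

Enumerating: (1,6), (3,1), (3,5), (5,1), (5,7), (6,5), (7,1).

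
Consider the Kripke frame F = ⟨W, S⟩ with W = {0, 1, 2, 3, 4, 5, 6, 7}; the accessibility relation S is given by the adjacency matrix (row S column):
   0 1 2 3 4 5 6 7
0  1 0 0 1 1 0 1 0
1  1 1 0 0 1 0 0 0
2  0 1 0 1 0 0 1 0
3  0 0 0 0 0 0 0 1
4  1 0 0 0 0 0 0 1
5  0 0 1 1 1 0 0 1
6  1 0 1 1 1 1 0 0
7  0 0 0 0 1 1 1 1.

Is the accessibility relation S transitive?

No

Transitive: no — 0 S 3 and 3 S 7, but not 0 S 7.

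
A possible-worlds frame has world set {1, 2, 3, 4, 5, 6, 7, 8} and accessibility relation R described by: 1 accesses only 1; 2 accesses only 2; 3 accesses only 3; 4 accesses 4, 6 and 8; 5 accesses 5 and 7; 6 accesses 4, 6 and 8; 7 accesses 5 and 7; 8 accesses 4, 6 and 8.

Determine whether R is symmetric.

Yes

Symmetric: yes — every pair in R has its reverse in R.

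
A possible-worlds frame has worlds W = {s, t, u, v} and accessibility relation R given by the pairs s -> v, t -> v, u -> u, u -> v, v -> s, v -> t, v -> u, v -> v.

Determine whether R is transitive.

Transitive: no — s R v and v R t, but not s R t.

No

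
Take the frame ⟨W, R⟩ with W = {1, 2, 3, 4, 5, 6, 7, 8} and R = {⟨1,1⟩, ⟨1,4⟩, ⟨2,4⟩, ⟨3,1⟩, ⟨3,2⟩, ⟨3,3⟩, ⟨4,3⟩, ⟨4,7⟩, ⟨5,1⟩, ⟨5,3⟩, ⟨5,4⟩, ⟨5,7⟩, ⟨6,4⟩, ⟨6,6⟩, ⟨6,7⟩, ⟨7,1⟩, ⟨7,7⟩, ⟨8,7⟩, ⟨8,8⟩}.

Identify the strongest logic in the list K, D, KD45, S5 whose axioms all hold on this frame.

Serial (axiom D): yes — every world has a successor (e.g. 1 R 1).
Euclidean (axiom 5): no — 3 R 1 and 3 R 2, but not 1 R 2.
Transitive (axiom 4): no — 1 R 4 and 4 R 3, but not 1 R 3.
Reflexive (axiom T): no — 2 is not related to itself.
So F validates K, D; KD45 would additionally require R to be Euclidean and transitive. The strongest is D.

D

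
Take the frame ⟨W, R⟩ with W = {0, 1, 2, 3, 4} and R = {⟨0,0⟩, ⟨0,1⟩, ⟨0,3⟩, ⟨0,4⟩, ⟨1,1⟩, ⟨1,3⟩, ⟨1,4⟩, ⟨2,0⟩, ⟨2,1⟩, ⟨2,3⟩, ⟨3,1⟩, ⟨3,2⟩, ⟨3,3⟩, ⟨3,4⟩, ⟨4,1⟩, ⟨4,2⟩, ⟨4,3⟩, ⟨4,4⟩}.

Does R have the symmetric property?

No

Symmetric: no — 0 R 1 but not 1 R 0.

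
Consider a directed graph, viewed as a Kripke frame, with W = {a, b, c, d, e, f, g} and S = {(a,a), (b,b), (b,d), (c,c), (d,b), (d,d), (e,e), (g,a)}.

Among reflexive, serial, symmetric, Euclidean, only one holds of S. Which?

Reflexive: no — f is not related to itself.
Serial: no — f has no S-successor.
Symmetric: no — g S a but not a S g.
Euclidean: yes — any two successors of a common world are S-related.
Only Euclidean holds.

Euclidean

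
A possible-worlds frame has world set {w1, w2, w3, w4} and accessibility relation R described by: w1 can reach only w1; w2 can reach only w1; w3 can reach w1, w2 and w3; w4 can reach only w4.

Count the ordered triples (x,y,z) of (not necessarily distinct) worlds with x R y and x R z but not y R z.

4

Enumerating: (w3,w1,w2), (w3,w1,w3), (w3,w2,w2), (w3,w2,w3).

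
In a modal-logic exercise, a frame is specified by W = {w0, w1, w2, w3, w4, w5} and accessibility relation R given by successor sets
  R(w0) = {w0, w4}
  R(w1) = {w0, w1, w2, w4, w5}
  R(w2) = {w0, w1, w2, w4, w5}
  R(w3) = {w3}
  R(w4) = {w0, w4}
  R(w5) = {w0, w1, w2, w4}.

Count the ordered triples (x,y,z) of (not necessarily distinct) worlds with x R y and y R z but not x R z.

Enumerating: (w5,w1,w5), (w5,w2,w5).

2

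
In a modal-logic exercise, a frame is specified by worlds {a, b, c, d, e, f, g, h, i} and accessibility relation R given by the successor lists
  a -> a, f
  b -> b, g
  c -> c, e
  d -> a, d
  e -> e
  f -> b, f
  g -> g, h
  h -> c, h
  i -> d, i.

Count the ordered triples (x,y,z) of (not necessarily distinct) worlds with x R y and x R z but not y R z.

8

Enumerating: (a,f,a), (b,g,b), (c,e,c), (d,a,d), (f,b,f), (g,h,g), (h,c,h), (i,d,i).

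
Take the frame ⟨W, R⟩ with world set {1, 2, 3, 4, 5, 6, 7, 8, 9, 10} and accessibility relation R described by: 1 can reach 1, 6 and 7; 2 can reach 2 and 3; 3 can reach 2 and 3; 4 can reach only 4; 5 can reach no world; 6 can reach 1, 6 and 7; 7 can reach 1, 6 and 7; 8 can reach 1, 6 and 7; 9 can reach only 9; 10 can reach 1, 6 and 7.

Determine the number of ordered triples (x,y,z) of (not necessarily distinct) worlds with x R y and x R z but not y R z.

R is Euclidean; there are no such tuples.

0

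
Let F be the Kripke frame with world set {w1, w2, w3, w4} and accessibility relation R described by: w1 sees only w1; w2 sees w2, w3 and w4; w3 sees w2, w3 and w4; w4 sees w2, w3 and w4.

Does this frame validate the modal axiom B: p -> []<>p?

Yes

By correspondence theory, B is valid on a frame iff R is symmetric.
Symmetric: yes — every pair in R has its reverse in R.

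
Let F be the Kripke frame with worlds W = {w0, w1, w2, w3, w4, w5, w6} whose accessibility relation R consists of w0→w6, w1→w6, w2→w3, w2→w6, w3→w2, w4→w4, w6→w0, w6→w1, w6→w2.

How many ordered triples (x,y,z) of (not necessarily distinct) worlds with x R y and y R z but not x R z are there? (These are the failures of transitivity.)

Enumerating: (w0,w6,w0), (w0,w6,w1), (w0,w6,w2), (w1,w6,w0), (w1,w6,w1), (w1,w6,w2), (w2,w3,w2), (w2,w6,w0), (w2,w6,w1), (w2,w6,w2), (w3,w2,w3), (w3,w2,w6), (w6,w0,w6), (w6,w1,w6), (w6,w2,w3), (w6,w2,w6).

16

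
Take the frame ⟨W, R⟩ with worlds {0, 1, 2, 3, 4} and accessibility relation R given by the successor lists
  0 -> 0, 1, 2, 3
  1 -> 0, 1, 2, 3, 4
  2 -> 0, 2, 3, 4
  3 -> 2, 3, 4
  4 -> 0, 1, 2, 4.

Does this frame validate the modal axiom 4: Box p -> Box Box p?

The schema 4 characterises exactly the transitive frames.
Transitive: no — 0 R 1 and 1 R 4, but not 0 R 4.

No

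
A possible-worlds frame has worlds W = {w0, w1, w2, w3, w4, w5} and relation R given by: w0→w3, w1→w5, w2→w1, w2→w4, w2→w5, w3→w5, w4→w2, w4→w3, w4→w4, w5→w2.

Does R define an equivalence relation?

Reflexive: no — w0 is not related to itself.
Symmetric: no — w0 R w3 but not w3 R w0.
Transitive: no — w0 R w3 and w3 R w5, but not w0 R w5.
So R is not an equivalence relation.

No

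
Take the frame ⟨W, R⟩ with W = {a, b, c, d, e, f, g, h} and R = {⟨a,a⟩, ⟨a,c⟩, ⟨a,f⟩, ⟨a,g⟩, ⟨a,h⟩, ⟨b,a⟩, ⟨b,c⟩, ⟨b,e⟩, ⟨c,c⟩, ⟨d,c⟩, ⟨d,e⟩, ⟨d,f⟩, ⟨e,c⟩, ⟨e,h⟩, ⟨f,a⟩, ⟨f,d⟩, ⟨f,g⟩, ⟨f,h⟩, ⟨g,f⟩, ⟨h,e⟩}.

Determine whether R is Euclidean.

No

Euclidean: no — a R c and a R f, but not c R f.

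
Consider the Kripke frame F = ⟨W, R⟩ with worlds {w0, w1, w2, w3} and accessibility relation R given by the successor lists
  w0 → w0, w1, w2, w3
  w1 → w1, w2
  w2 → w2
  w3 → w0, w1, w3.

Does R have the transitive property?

No

Transitive: no — w3 R w0 and w0 R w2, but not w3 R w2.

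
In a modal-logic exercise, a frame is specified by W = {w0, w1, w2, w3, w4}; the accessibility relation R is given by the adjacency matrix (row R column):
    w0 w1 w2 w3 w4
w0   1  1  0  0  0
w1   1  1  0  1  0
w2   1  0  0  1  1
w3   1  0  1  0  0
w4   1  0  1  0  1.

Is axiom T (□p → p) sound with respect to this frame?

The schema T characterises exactly the reflexive frames.
Reflexive: no — w2 is not related to itself.

No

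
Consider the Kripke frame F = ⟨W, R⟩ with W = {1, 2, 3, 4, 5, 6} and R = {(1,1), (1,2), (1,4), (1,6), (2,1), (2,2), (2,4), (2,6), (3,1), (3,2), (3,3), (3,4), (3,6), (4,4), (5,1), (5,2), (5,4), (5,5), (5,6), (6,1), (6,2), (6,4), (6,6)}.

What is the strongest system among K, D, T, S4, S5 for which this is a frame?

Serial (axiom D): yes — every world has a successor (e.g. 1 R 1).
Reflexive (axiom T): yes — every world is R-related to itself.
Transitive (axiom 4): yes — every two-step R-path is closed by a direct edge.
Euclidean (axiom 5): no — 1 R 4 and 1 R 2, but not 4 R 2.
So F validates K, D, T, S4; S5 would additionally require R to be Euclidean. The strongest is S4.

S4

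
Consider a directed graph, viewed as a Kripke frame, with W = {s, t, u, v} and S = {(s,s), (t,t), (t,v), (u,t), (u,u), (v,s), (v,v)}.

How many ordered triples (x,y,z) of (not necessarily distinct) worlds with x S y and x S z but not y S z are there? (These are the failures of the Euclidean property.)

Enumerating: (t,v,t), (u,t,u), (v,s,v).

3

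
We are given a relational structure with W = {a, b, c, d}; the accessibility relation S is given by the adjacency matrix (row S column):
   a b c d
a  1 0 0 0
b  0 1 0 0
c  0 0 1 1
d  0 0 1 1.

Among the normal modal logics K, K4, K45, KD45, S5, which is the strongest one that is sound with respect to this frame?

Transitive (axiom 4): yes — every two-step S-path is closed by a direct edge.
Euclidean (axiom 5): yes — any two successors of a common world are S-related.
Serial (axiom D): yes — every world has a successor (e.g. a S a).
Reflexive (axiom T): yes — every world is S-related to itself.
So F validates K, K4, K45, KD45, S5. The strongest is S5.

S5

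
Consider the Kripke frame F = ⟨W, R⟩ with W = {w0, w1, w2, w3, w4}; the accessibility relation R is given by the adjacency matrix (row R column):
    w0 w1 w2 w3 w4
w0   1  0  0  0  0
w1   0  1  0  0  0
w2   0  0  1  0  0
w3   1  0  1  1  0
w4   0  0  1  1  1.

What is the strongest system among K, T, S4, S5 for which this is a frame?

Reflexive (axiom T): yes — every world is R-related to itself.
Transitive (axiom 4): no — w4 R w3 and w3 R w0, but not w4 R w0.
Euclidean (axiom 5): no — w3 R w0 and w3 R w2, but not w0 R w2.
So F validates K, T; S4 would additionally require R to be transitive. The strongest is T.

T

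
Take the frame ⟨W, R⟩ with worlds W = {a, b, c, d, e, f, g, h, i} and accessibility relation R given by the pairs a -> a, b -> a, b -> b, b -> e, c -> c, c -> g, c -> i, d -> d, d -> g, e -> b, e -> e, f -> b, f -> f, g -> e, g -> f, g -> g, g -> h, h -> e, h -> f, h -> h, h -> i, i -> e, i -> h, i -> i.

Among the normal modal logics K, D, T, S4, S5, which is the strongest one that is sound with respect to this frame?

Serial (axiom D): yes — every world has a successor (e.g. a R a).
Reflexive (axiom T): yes — every world is R-related to itself.
Transitive (axiom 4): no — c R g and g R e, but not c R e.
Euclidean (axiom 5): no — b R a and b R e, but not a R e.
So F validates K, D, T; S4 would additionally require R to be transitive. The strongest is T.

T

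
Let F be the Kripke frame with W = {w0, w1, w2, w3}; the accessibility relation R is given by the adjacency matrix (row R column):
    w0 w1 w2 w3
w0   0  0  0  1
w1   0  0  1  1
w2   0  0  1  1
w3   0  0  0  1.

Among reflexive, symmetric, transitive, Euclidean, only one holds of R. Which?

transitive

Reflexive: no — w0 is not related to itself.
Symmetric: no — w0 R w3 but not w3 R w0.
Transitive: yes — every two-step R-path is closed by a direct edge.
Euclidean: no — w1 R w3 and w1 R w2, but not w3 R w2.
Only transitive holds.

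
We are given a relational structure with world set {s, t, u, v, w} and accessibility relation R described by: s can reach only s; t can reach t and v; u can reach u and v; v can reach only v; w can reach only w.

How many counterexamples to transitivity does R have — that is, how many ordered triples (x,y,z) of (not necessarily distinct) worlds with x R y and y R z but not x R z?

R is transitive; there are no such tuples.

0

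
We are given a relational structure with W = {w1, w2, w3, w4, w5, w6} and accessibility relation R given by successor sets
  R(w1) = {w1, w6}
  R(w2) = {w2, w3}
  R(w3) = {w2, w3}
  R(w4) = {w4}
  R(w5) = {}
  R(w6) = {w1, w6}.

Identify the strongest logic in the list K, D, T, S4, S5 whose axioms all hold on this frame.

K

Serial (axiom D): no — w5 has no R-successor.
Reflexive (axiom T): no — w5 is not related to itself.
Transitive (axiom 4): yes — every two-step R-path is closed by a direct edge.
Euclidean (axiom 5): yes — any two successors of a common world are R-related.
So F validates K; D would additionally require R to be serial. The strongest is K.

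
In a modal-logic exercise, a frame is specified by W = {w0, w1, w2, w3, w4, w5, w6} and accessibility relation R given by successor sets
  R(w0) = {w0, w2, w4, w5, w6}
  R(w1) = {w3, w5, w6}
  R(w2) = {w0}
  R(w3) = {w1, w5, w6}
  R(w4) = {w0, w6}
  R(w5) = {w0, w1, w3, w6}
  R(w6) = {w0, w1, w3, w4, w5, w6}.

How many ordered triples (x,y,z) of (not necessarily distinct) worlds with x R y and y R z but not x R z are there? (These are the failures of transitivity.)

35

Enumerating: (w0,w5,w1), (w0,w5,w3), (w0,w6,w1), (w0,w6,w3), (w1,w3,w1), (w1,w5,w0), (w1,w5,w1), (w1,w6,w0), (w1,w6,w1), (w1,w6,w4), (w2,w0,w2), (w2,w0,w4), … and 23 more.
Total: 35.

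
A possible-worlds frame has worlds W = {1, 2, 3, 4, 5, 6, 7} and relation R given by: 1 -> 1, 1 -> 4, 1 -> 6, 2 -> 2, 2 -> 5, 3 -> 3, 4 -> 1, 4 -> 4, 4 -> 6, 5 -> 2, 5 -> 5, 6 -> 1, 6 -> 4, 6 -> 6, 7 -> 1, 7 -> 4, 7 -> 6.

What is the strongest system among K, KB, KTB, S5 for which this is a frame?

K

Symmetric (axiom B): no — 7 R 1 but not 1 R 7.
Reflexive (axiom T): no — 7 is not related to itself.
Euclidean (axiom 5): yes — any two successors of a common world are R-related.
So F validates K; KB would additionally require R to be symmetric. The strongest is K.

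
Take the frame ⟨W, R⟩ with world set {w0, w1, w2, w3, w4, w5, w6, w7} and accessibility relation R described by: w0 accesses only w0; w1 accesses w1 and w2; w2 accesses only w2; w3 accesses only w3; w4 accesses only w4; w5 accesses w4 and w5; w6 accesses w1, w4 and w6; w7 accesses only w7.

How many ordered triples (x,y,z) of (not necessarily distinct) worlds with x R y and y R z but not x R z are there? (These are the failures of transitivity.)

1

Enumerating: (w6,w1,w2).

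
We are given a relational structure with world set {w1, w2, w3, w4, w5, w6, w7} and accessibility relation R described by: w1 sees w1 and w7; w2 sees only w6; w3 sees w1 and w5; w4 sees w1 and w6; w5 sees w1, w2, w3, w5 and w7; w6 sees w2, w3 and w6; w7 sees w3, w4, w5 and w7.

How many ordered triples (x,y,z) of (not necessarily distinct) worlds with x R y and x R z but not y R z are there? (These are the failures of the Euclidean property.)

Enumerating: (w1,w7,w1), (w3,w1,w5), (w4,w1,w6), (w4,w6,w1), (w5,w1,w2), (w5,w1,w3), (w5,w1,w5), (w5,w2,w1), (w5,w2,w2), (w5,w2,w3), (w5,w2,w5), (w5,w2,w7), … and 18 more.
Total: 30.

30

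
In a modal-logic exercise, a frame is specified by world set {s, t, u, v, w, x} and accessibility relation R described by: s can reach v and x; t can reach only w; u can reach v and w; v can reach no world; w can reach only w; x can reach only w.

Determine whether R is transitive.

No

Transitive: no — s R x and x R w, but not s R w.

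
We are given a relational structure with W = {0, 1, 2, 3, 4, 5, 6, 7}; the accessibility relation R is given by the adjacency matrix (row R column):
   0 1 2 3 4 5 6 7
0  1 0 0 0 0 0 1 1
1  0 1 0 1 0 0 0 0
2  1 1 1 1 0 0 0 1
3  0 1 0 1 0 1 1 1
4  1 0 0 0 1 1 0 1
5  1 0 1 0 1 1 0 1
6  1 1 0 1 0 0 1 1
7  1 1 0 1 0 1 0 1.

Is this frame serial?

Serial: yes — every world has a successor (e.g. 0 R 0).

Yes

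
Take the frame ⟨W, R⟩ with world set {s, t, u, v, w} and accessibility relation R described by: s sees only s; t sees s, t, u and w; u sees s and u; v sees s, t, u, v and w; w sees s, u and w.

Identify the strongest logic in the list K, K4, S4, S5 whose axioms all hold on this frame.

S4

Transitive (axiom 4): yes — every two-step R-path is closed by a direct edge.
Reflexive (axiom T): yes — every world is R-related to itself.
Euclidean (axiom 5): no — t R s and t R u, but not s R u.
So F validates K, K4, S4; S5 would additionally require R to be Euclidean. The strongest is S4.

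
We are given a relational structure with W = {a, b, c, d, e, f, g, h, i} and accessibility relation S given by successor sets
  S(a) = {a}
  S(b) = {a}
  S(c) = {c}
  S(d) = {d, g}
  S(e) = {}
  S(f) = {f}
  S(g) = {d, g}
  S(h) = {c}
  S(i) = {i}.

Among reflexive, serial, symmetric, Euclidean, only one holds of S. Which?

Reflexive: no — b is not related to itself.
Serial: no — e has no S-successor.
Symmetric: no — b S a but not a S b.
Euclidean: yes — any two successors of a common world are S-related.
Only Euclidean holds.

Euclidean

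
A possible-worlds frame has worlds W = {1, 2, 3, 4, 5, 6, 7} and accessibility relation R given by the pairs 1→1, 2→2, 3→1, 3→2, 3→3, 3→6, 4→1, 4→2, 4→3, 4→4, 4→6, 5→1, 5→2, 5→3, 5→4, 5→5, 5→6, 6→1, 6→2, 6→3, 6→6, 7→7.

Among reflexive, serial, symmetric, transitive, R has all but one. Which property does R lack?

symmetric

Reflexive: yes — every world is R-related to itself.
Serial: yes — every world has a successor (e.g. 1 R 1).
Symmetric: no — 3 R 1 but not 1 R 3.
Transitive: yes — every two-step R-path is closed by a direct edge.
Only symmetric fails.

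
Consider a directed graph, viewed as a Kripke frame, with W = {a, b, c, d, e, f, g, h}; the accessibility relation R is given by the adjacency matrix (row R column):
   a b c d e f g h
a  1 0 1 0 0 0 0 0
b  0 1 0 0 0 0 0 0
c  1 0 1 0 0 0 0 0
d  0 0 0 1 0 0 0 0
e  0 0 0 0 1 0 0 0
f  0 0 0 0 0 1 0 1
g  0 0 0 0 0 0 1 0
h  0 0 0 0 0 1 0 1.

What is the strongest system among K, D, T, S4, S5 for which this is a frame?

Serial (axiom D): yes — every world has a successor (e.g. a R a).
Reflexive (axiom T): yes — every world is R-related to itself.
Transitive (axiom 4): yes — every two-step R-path is closed by a direct edge.
Euclidean (axiom 5): yes — any two successors of a common world are R-related.
So F validates K, D, T, S4, S5. The strongest is S5.

S5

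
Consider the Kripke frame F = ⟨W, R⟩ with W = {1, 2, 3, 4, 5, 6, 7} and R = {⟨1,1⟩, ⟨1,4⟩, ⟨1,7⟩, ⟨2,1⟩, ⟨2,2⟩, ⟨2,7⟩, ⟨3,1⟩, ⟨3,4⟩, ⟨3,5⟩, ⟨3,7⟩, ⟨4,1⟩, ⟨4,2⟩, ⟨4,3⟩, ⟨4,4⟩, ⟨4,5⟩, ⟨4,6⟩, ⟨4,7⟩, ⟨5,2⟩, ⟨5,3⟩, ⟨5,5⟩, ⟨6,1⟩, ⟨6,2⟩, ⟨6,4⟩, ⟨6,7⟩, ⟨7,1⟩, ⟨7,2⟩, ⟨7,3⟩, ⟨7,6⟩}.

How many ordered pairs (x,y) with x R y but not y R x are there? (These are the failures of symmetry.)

Enumerating: (2,1), (3,1), (4,2), (4,5), (4,7), (5,2), (6,1), (6,2).

8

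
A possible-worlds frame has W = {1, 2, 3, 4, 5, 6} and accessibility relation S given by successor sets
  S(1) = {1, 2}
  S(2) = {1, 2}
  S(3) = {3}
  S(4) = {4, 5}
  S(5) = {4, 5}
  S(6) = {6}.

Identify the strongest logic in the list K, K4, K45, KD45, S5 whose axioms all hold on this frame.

Transitive (axiom 4): yes — every two-step S-path is closed by a direct edge.
Euclidean (axiom 5): yes — any two successors of a common world are S-related.
Serial (axiom D): yes — every world has a successor (e.g. 1 S 1).
Reflexive (axiom T): yes — every world is S-related to itself.
So F validates K, K4, K45, KD45, S5. The strongest is S5.

S5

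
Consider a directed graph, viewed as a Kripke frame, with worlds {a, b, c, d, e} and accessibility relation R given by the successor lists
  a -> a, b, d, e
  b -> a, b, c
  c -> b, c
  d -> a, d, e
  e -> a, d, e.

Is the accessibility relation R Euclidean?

Euclidean: no — a R b and a R d, but not b R d.

No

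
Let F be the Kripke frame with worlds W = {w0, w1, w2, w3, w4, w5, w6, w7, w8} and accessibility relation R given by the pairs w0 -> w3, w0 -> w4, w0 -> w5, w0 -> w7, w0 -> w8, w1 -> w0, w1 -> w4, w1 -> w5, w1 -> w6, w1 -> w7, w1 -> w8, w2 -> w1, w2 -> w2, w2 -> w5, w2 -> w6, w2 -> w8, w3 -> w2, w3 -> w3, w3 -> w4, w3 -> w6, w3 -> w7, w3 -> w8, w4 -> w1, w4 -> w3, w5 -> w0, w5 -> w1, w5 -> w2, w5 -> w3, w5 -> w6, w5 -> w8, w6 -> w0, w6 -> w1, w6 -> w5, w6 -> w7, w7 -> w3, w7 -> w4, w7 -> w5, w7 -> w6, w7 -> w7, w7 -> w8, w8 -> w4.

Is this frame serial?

Serial: yes — every world has a successor (e.g. w0 R w3).

Yes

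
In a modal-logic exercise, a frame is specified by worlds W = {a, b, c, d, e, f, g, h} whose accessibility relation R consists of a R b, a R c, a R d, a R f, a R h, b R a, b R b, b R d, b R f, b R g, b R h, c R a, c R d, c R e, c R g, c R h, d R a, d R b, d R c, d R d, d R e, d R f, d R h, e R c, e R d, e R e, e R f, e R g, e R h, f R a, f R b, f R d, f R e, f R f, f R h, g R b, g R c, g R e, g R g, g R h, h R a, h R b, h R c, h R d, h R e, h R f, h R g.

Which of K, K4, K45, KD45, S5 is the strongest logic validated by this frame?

K

Transitive (axiom 4): no — a R b and b R g, but not a R g.
Euclidean (axiom 5): no — a R b and a R c, but not b R c.
Serial (axiom D): yes — every world has a successor (e.g. a R b).
Reflexive (axiom T): no — a is not related to itself.
So F validates K; K4 would additionally require R to be transitive. The strongest is K.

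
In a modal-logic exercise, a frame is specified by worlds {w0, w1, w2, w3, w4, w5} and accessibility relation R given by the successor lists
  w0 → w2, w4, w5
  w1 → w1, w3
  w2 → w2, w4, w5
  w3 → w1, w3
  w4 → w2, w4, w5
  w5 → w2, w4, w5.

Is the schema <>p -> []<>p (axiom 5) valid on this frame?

Yes

The schema 5 characterises exactly the Euclidean frames.
Euclidean: yes — any two successors of a common world are R-related.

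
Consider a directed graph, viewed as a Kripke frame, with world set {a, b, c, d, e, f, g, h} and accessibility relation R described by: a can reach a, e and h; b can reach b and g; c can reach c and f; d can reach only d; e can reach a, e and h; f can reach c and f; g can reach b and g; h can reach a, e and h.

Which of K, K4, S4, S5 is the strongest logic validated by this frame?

S5

Transitive (axiom 4): yes — every two-step R-path is closed by a direct edge.
Reflexive (axiom T): yes — every world is R-related to itself.
Euclidean (axiom 5): yes — any two successors of a common world are R-related.
So F validates K, K4, S4, S5. The strongest is S5.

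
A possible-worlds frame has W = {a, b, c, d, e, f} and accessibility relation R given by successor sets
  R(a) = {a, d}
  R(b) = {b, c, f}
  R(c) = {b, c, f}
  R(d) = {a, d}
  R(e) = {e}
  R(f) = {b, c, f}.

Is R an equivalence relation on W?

Yes

Reflexive: yes — every world is R-related to itself.
Symmetric: yes — every pair in R has its reverse in R.
Transitive: yes — every two-step R-path is closed by a direct edge.
So R is an equivalence relation.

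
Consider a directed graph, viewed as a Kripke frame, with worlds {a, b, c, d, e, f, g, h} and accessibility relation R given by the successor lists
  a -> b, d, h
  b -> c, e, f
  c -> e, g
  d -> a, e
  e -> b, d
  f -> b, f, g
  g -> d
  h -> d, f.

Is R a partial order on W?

Reflexive: no — a is not related to itself.
Transitive: no — a R b and b R c, but not a R c.
Antisymmetric: no — a R d and d R a with a ≠ d.
So R is not a partial order.

No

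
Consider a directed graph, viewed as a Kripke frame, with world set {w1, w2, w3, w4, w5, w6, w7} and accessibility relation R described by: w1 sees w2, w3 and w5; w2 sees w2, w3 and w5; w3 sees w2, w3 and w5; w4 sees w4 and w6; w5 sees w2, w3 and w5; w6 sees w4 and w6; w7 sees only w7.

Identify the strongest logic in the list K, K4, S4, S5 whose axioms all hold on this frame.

K4

Transitive (axiom 4): yes — every two-step R-path is closed by a direct edge.
Reflexive (axiom T): no — w1 is not related to itself.
Euclidean (axiom 5): yes — any two successors of a common world are R-related.
So F validates K, K4; S4 would additionally require R to be reflexive. The strongest is K4.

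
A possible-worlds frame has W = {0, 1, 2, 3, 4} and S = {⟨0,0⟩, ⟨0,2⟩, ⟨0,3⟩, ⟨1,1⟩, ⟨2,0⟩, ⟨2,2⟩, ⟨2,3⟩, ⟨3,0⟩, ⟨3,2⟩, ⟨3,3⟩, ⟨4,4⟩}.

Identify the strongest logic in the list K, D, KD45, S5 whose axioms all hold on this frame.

S5

Serial (axiom D): yes — every world has a successor (e.g. 0 S 0).
Euclidean (axiom 5): yes — any two successors of a common world are S-related.
Transitive (axiom 4): yes — every two-step S-path is closed by a direct edge.
Reflexive (axiom T): yes — every world is S-related to itself.
So F validates K, D, KD45, S5. The strongest is S5.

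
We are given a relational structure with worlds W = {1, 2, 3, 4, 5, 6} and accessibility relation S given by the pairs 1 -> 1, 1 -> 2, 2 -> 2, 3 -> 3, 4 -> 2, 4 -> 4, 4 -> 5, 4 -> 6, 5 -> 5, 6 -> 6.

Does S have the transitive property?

Transitive: yes — every two-step S-path is closed by a direct edge.

Yes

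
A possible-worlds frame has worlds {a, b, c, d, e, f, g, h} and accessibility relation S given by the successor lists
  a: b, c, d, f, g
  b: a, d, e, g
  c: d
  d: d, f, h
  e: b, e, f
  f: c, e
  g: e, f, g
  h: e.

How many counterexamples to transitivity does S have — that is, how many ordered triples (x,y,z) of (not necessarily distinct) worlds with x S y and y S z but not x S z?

29

Enumerating: (a,b,a), (a,b,e), (a,d,h), (a,f,e), (a,g,e), (b,a,b), (b,a,c), (b,a,f), (b,d,f), (b,d,h), (b,e,b), (b,e,f), … and 17 more.
Total: 29.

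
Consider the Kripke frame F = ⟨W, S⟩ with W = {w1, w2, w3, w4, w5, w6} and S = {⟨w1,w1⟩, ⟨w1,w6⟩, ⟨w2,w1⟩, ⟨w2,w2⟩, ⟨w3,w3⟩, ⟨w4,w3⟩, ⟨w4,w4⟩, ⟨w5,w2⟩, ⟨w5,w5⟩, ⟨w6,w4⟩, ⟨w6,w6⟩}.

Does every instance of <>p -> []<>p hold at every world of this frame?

No

By correspondence theory, 5 is valid on a frame iff S is Euclidean.
Euclidean: no — w1 S w6 and w1 S w1, but not w6 S w1.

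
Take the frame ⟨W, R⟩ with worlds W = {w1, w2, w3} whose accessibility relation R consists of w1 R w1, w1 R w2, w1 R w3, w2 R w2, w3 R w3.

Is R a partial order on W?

Yes

Reflexive: yes — every world is R-related to itself.
Transitive: yes — every two-step R-path is closed by a direct edge.
Antisymmetric: yes — no distinct pair is related both ways.
So R is a partial order.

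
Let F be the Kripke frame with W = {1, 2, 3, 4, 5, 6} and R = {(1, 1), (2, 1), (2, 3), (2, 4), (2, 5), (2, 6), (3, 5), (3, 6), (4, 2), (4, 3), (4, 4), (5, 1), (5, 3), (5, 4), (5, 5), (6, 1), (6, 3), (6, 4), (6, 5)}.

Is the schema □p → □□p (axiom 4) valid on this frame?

No

Axiom 4 corresponds to the accessibility relation being transitive.
Transitive: no — 3 R 5 and 5 R 1, but not 3 R 1.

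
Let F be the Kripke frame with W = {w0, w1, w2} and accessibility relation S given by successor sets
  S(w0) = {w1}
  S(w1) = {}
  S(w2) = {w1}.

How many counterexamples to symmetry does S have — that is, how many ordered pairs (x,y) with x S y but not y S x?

2

Enumerating: (w0,w1), (w2,w1).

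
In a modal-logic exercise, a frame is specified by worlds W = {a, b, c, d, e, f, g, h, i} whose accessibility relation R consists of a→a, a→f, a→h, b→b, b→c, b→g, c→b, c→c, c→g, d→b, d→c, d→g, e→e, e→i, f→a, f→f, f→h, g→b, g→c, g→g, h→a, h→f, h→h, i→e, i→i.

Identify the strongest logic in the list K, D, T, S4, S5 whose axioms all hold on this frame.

D

Serial (axiom D): yes — every world has a successor (e.g. a R a).
Reflexive (axiom T): no — d is not related to itself.
Transitive (axiom 4): yes — every two-step R-path is closed by a direct edge.
Euclidean (axiom 5): yes — any two successors of a common world are R-related.
So F validates K, D; T would additionally require R to be reflexive. The strongest is D.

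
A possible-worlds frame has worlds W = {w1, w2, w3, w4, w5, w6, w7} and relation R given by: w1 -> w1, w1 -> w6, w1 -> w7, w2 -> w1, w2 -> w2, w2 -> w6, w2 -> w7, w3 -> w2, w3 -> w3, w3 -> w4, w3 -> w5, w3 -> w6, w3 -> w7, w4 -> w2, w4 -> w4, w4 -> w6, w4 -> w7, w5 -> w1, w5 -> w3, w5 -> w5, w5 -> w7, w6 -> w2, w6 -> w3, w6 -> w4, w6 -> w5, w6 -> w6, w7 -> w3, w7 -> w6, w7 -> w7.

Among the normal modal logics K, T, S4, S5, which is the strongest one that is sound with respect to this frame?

T

Reflexive (axiom T): yes — every world is R-related to itself.
Transitive (axiom 4): no — w1 R w6 and w6 R w2, but not w1 R w2.
Euclidean (axiom 5): no — w1 R w6 and w1 R w7, but not w6 R w7.
So F validates K, T; S4 would additionally require R to be transitive. The strongest is T.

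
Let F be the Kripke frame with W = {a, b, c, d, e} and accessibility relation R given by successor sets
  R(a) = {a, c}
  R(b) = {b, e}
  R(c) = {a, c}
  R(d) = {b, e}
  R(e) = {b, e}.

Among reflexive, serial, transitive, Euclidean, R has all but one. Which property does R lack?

reflexive

Reflexive: no — d is not related to itself.
Serial: yes — every world has a successor (e.g. a R a).
Transitive: yes — every two-step R-path is closed by a direct edge.
Euclidean: yes — any two successors of a common world are R-related.
Only reflexive fails.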